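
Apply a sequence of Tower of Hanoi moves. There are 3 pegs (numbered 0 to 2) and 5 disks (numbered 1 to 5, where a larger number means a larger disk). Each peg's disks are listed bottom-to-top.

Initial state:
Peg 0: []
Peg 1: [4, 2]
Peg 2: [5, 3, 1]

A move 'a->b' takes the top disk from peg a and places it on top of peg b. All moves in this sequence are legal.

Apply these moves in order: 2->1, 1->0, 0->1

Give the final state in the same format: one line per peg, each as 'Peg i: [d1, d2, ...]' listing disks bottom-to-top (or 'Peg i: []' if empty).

After move 1 (2->1):
Peg 0: []
Peg 1: [4, 2, 1]
Peg 2: [5, 3]

After move 2 (1->0):
Peg 0: [1]
Peg 1: [4, 2]
Peg 2: [5, 3]

After move 3 (0->1):
Peg 0: []
Peg 1: [4, 2, 1]
Peg 2: [5, 3]

Answer: Peg 0: []
Peg 1: [4, 2, 1]
Peg 2: [5, 3]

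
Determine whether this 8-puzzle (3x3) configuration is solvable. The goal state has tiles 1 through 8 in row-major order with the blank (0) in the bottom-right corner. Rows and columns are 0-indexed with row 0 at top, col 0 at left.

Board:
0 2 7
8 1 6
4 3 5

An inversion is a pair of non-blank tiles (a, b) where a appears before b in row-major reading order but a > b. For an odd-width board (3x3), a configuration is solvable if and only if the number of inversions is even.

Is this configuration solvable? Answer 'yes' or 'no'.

Inversions (pairs i<j in row-major order where tile[i] > tile[j] > 0): 15
15 is odd, so the puzzle is not solvable.

Answer: no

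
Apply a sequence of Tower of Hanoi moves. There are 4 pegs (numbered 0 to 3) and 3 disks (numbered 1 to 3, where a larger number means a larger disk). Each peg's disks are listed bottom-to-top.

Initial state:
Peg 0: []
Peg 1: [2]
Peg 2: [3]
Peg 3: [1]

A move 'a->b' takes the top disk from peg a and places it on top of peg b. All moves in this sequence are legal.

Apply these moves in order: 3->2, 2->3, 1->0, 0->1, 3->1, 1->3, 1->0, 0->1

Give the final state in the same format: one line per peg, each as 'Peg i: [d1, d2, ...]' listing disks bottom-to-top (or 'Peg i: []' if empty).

Answer: Peg 0: []
Peg 1: [2]
Peg 2: [3]
Peg 3: [1]

Derivation:
After move 1 (3->2):
Peg 0: []
Peg 1: [2]
Peg 2: [3, 1]
Peg 3: []

After move 2 (2->3):
Peg 0: []
Peg 1: [2]
Peg 2: [3]
Peg 3: [1]

After move 3 (1->0):
Peg 0: [2]
Peg 1: []
Peg 2: [3]
Peg 3: [1]

After move 4 (0->1):
Peg 0: []
Peg 1: [2]
Peg 2: [3]
Peg 3: [1]

After move 5 (3->1):
Peg 0: []
Peg 1: [2, 1]
Peg 2: [3]
Peg 3: []

After move 6 (1->3):
Peg 0: []
Peg 1: [2]
Peg 2: [3]
Peg 3: [1]

After move 7 (1->0):
Peg 0: [2]
Peg 1: []
Peg 2: [3]
Peg 3: [1]

After move 8 (0->1):
Peg 0: []
Peg 1: [2]
Peg 2: [3]
Peg 3: [1]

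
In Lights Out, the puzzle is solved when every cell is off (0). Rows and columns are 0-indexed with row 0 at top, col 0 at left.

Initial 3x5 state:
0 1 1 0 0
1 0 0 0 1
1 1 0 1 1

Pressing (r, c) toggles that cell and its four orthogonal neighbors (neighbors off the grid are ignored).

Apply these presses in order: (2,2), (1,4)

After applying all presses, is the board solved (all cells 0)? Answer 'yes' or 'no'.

After press 1 at (2,2):
0 1 1 0 0
1 0 1 0 1
1 0 1 0 1

After press 2 at (1,4):
0 1 1 0 1
1 0 1 1 0
1 0 1 0 0

Lights still on: 8

Answer: no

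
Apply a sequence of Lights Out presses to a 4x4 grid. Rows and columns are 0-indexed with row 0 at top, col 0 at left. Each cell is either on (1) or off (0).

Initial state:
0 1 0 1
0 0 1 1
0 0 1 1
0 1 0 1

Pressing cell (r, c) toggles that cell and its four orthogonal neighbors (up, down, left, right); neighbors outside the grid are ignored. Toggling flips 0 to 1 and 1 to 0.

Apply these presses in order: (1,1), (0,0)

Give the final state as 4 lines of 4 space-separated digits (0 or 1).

After press 1 at (1,1):
0 0 0 1
1 1 0 1
0 1 1 1
0 1 0 1

After press 2 at (0,0):
1 1 0 1
0 1 0 1
0 1 1 1
0 1 0 1

Answer: 1 1 0 1
0 1 0 1
0 1 1 1
0 1 0 1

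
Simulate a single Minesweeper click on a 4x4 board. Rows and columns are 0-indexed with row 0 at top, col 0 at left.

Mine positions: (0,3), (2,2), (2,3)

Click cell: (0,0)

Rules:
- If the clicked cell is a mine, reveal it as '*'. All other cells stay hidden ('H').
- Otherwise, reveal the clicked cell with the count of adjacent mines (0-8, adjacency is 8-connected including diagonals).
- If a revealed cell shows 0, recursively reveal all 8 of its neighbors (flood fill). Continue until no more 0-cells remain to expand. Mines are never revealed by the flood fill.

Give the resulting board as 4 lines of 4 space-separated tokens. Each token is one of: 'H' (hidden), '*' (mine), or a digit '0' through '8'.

0 0 1 H
0 1 3 H
0 1 H H
0 1 H H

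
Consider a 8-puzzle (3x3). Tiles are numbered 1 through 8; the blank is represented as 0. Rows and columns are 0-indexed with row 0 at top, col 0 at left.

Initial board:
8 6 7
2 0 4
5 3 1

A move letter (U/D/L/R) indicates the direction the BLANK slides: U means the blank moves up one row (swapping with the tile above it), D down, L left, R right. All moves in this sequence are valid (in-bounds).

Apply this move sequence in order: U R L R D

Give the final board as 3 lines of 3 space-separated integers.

After move 1 (U):
8 0 7
2 6 4
5 3 1

After move 2 (R):
8 7 0
2 6 4
5 3 1

After move 3 (L):
8 0 7
2 6 4
5 3 1

After move 4 (R):
8 7 0
2 6 4
5 3 1

After move 5 (D):
8 7 4
2 6 0
5 3 1

Answer: 8 7 4
2 6 0
5 3 1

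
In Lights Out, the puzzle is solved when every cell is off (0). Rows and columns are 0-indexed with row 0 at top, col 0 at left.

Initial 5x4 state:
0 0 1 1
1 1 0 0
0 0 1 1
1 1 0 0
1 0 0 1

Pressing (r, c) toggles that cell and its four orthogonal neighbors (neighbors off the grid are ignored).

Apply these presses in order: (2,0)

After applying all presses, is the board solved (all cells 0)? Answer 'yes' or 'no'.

Answer: no

Derivation:
After press 1 at (2,0):
0 0 1 1
0 1 0 0
1 1 1 1
0 1 0 0
1 0 0 1

Lights still on: 10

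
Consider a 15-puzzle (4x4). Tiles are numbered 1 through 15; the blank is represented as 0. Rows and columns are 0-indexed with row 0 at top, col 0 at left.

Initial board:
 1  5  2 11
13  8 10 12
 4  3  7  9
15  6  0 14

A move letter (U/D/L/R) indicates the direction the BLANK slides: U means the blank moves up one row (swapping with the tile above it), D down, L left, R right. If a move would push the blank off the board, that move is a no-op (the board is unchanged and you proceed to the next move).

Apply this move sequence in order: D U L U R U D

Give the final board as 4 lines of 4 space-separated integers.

After move 1 (D):
 1  5  2 11
13  8 10 12
 4  3  7  9
15  6  0 14

After move 2 (U):
 1  5  2 11
13  8 10 12
 4  3  0  9
15  6  7 14

After move 3 (L):
 1  5  2 11
13  8 10 12
 4  0  3  9
15  6  7 14

After move 4 (U):
 1  5  2 11
13  0 10 12
 4  8  3  9
15  6  7 14

After move 5 (R):
 1  5  2 11
13 10  0 12
 4  8  3  9
15  6  7 14

After move 6 (U):
 1  5  0 11
13 10  2 12
 4  8  3  9
15  6  7 14

After move 7 (D):
 1  5  2 11
13 10  0 12
 4  8  3  9
15  6  7 14

Answer:  1  5  2 11
13 10  0 12
 4  8  3  9
15  6  7 14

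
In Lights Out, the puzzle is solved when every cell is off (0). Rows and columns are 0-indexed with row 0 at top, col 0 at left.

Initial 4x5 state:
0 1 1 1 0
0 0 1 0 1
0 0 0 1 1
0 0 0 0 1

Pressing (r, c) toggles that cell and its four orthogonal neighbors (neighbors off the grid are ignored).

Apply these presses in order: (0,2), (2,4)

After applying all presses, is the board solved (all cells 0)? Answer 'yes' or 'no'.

After press 1 at (0,2):
0 0 0 0 0
0 0 0 0 1
0 0 0 1 1
0 0 0 0 1

After press 2 at (2,4):
0 0 0 0 0
0 0 0 0 0
0 0 0 0 0
0 0 0 0 0

Lights still on: 0

Answer: yes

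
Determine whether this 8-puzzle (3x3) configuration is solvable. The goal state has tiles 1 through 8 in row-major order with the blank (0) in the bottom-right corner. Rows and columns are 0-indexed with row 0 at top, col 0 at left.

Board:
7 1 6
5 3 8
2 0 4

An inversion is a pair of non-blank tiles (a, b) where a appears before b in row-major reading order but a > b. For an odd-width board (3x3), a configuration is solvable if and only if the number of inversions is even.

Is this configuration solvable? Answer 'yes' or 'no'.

Inversions (pairs i<j in row-major order where tile[i] > tile[j] > 0): 16
16 is even, so the puzzle is solvable.

Answer: yes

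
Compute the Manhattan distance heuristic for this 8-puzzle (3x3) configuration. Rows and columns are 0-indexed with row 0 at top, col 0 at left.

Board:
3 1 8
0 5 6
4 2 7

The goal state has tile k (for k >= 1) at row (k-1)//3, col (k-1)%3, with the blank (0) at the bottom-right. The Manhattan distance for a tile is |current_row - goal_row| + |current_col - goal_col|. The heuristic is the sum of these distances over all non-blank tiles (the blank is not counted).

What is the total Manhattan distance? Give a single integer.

Tile 3: at (0,0), goal (0,2), distance |0-0|+|0-2| = 2
Tile 1: at (0,1), goal (0,0), distance |0-0|+|1-0| = 1
Tile 8: at (0,2), goal (2,1), distance |0-2|+|2-1| = 3
Tile 5: at (1,1), goal (1,1), distance |1-1|+|1-1| = 0
Tile 6: at (1,2), goal (1,2), distance |1-1|+|2-2| = 0
Tile 4: at (2,0), goal (1,0), distance |2-1|+|0-0| = 1
Tile 2: at (2,1), goal (0,1), distance |2-0|+|1-1| = 2
Tile 7: at (2,2), goal (2,0), distance |2-2|+|2-0| = 2
Sum: 2 + 1 + 3 + 0 + 0 + 1 + 2 + 2 = 11

Answer: 11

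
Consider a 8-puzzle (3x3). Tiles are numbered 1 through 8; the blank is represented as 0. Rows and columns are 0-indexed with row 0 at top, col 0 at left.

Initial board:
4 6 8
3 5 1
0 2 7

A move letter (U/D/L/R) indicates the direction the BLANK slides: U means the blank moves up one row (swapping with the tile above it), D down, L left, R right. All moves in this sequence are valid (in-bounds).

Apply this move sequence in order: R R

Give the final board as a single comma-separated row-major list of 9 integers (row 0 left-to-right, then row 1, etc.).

Answer: 4, 6, 8, 3, 5, 1, 2, 7, 0

Derivation:
After move 1 (R):
4 6 8
3 5 1
2 0 7

After move 2 (R):
4 6 8
3 5 1
2 7 0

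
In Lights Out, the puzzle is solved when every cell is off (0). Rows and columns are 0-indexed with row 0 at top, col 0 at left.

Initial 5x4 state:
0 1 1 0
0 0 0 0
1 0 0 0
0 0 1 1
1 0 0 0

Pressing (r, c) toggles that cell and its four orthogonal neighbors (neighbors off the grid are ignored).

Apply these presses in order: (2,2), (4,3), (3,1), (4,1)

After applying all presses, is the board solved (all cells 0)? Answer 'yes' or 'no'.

Answer: no

Derivation:
After press 1 at (2,2):
0 1 1 0
0 0 1 0
1 1 1 1
0 0 0 1
1 0 0 0

After press 2 at (4,3):
0 1 1 0
0 0 1 0
1 1 1 1
0 0 0 0
1 0 1 1

After press 3 at (3,1):
0 1 1 0
0 0 1 0
1 0 1 1
1 1 1 0
1 1 1 1

After press 4 at (4,1):
0 1 1 0
0 0 1 0
1 0 1 1
1 0 1 0
0 0 0 1

Lights still on: 9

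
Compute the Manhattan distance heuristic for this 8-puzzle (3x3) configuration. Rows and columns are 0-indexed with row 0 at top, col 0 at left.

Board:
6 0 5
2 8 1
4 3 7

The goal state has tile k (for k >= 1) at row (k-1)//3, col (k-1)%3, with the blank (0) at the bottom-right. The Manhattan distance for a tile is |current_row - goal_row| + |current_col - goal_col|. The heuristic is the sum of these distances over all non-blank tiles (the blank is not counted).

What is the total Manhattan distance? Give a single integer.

Tile 6: (0,0)->(1,2) = 3
Tile 5: (0,2)->(1,1) = 2
Tile 2: (1,0)->(0,1) = 2
Tile 8: (1,1)->(2,1) = 1
Tile 1: (1,2)->(0,0) = 3
Tile 4: (2,0)->(1,0) = 1
Tile 3: (2,1)->(0,2) = 3
Tile 7: (2,2)->(2,0) = 2
Sum: 3 + 2 + 2 + 1 + 3 + 1 + 3 + 2 = 17

Answer: 17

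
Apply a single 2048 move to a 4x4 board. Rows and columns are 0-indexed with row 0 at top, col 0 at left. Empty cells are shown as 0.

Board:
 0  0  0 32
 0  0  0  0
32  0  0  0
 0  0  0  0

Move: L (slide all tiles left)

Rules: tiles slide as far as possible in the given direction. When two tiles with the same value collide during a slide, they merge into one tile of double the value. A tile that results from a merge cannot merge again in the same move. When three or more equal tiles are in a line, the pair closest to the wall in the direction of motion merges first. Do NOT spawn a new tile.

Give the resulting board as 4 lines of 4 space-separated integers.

Answer: 32  0  0  0
 0  0  0  0
32  0  0  0
 0  0  0  0

Derivation:
Slide left:
row 0: [0, 0, 0, 32] -> [32, 0, 0, 0]
row 1: [0, 0, 0, 0] -> [0, 0, 0, 0]
row 2: [32, 0, 0, 0] -> [32, 0, 0, 0]
row 3: [0, 0, 0, 0] -> [0, 0, 0, 0]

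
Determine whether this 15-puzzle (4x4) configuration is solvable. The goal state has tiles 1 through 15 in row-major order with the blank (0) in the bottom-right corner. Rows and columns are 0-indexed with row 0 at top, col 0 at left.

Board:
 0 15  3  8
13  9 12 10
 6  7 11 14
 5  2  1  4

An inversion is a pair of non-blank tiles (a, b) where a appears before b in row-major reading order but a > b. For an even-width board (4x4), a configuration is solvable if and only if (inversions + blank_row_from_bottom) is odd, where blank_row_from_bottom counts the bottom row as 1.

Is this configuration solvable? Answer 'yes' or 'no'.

Answer: no

Derivation:
Inversions: 72
Blank is in row 0 (0-indexed from top), which is row 4 counting from the bottom (bottom = 1).
72 + 4 = 76, which is even, so the puzzle is not solvable.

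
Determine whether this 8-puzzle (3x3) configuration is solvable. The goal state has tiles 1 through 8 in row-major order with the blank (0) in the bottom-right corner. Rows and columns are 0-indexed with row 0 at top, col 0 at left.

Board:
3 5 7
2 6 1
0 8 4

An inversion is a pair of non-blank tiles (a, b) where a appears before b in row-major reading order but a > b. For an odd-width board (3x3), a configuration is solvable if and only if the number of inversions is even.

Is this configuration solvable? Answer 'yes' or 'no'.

Answer: no

Derivation:
Inversions (pairs i<j in row-major order where tile[i] > tile[j] > 0): 13
13 is odd, so the puzzle is not solvable.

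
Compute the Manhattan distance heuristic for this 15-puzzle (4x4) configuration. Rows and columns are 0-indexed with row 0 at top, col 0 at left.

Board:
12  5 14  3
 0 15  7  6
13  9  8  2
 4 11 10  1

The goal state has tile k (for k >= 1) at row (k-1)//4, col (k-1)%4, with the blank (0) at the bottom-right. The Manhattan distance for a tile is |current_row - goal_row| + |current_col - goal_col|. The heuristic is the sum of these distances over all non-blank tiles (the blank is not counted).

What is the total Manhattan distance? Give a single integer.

Tile 12: at (0,0), goal (2,3), distance |0-2|+|0-3| = 5
Tile 5: at (0,1), goal (1,0), distance |0-1|+|1-0| = 2
Tile 14: at (0,2), goal (3,1), distance |0-3|+|2-1| = 4
Tile 3: at (0,3), goal (0,2), distance |0-0|+|3-2| = 1
Tile 15: at (1,1), goal (3,2), distance |1-3|+|1-2| = 3
Tile 7: at (1,2), goal (1,2), distance |1-1|+|2-2| = 0
Tile 6: at (1,3), goal (1,1), distance |1-1|+|3-1| = 2
Tile 13: at (2,0), goal (3,0), distance |2-3|+|0-0| = 1
Tile 9: at (2,1), goal (2,0), distance |2-2|+|1-0| = 1
Tile 8: at (2,2), goal (1,3), distance |2-1|+|2-3| = 2
Tile 2: at (2,3), goal (0,1), distance |2-0|+|3-1| = 4
Tile 4: at (3,0), goal (0,3), distance |3-0|+|0-3| = 6
Tile 11: at (3,1), goal (2,2), distance |3-2|+|1-2| = 2
Tile 10: at (3,2), goal (2,1), distance |3-2|+|2-1| = 2
Tile 1: at (3,3), goal (0,0), distance |3-0|+|3-0| = 6
Sum: 5 + 2 + 4 + 1 + 3 + 0 + 2 + 1 + 1 + 2 + 4 + 6 + 2 + 2 + 6 = 41

Answer: 41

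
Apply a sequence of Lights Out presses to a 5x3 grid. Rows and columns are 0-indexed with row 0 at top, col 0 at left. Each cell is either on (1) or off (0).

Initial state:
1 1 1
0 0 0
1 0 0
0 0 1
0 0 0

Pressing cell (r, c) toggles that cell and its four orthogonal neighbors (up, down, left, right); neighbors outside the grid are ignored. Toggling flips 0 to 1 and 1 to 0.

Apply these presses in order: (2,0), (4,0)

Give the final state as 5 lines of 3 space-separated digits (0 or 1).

Answer: 1 1 1
1 0 0
0 1 0
0 0 1
1 1 0

Derivation:
After press 1 at (2,0):
1 1 1
1 0 0
0 1 0
1 0 1
0 0 0

After press 2 at (4,0):
1 1 1
1 0 0
0 1 0
0 0 1
1 1 0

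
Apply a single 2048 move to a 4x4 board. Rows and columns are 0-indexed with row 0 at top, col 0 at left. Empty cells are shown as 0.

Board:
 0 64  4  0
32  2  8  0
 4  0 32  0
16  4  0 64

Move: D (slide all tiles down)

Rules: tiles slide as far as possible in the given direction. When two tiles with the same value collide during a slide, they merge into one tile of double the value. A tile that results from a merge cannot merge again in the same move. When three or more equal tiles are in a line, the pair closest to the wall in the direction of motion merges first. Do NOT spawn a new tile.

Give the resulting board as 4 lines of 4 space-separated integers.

Slide down:
col 0: [0, 32, 4, 16] -> [0, 32, 4, 16]
col 1: [64, 2, 0, 4] -> [0, 64, 2, 4]
col 2: [4, 8, 32, 0] -> [0, 4, 8, 32]
col 3: [0, 0, 0, 64] -> [0, 0, 0, 64]

Answer:  0  0  0  0
32 64  4  0
 4  2  8  0
16  4 32 64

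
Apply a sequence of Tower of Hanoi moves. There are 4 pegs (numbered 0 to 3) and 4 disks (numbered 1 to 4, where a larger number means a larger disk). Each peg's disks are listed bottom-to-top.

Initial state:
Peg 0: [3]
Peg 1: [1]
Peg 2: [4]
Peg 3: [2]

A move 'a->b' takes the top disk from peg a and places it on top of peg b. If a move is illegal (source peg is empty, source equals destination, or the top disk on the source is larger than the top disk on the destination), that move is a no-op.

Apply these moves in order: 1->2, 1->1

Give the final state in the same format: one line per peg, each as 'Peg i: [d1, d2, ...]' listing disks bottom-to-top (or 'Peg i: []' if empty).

Answer: Peg 0: [3]
Peg 1: []
Peg 2: [4, 1]
Peg 3: [2]

Derivation:
After move 1 (1->2):
Peg 0: [3]
Peg 1: []
Peg 2: [4, 1]
Peg 3: [2]

After move 2 (1->1):
Peg 0: [3]
Peg 1: []
Peg 2: [4, 1]
Peg 3: [2]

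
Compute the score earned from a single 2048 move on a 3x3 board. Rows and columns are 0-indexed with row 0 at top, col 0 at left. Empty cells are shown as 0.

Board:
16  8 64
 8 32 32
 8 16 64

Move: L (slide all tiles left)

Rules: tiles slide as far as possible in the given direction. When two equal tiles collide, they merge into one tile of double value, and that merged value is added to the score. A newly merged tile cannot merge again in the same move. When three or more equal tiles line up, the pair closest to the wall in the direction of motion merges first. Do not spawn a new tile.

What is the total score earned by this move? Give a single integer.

Answer: 64

Derivation:
Slide left:
row 0: [16, 8, 64] -> [16, 8, 64]  score +0 (running 0)
row 1: [8, 32, 32] -> [8, 64, 0]  score +64 (running 64)
row 2: [8, 16, 64] -> [8, 16, 64]  score +0 (running 64)
Board after move:
16  8 64
 8 64  0
 8 16 64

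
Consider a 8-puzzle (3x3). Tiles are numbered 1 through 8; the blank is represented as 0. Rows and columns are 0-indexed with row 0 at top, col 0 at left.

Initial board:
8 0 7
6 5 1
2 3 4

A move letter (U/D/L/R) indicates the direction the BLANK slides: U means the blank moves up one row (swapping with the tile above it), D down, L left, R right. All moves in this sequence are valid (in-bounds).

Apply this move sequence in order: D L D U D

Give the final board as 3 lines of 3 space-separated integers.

Answer: 8 5 7
2 6 1
0 3 4

Derivation:
After move 1 (D):
8 5 7
6 0 1
2 3 4

After move 2 (L):
8 5 7
0 6 1
2 3 4

After move 3 (D):
8 5 7
2 6 1
0 3 4

After move 4 (U):
8 5 7
0 6 1
2 3 4

After move 5 (D):
8 5 7
2 6 1
0 3 4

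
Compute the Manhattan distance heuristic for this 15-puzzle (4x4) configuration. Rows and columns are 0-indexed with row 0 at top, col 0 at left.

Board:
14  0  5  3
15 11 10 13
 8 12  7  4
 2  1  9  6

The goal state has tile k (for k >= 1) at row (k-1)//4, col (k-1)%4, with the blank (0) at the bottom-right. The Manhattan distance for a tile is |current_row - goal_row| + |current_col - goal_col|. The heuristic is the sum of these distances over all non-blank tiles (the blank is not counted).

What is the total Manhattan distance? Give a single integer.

Answer: 45

Derivation:
Tile 14: at (0,0), goal (3,1), distance |0-3|+|0-1| = 4
Tile 5: at (0,2), goal (1,0), distance |0-1|+|2-0| = 3
Tile 3: at (0,3), goal (0,2), distance |0-0|+|3-2| = 1
Tile 15: at (1,0), goal (3,2), distance |1-3|+|0-2| = 4
Tile 11: at (1,1), goal (2,2), distance |1-2|+|1-2| = 2
Tile 10: at (1,2), goal (2,1), distance |1-2|+|2-1| = 2
Tile 13: at (1,3), goal (3,0), distance |1-3|+|3-0| = 5
Tile 8: at (2,0), goal (1,3), distance |2-1|+|0-3| = 4
Tile 12: at (2,1), goal (2,3), distance |2-2|+|1-3| = 2
Tile 7: at (2,2), goal (1,2), distance |2-1|+|2-2| = 1
Tile 4: at (2,3), goal (0,3), distance |2-0|+|3-3| = 2
Tile 2: at (3,0), goal (0,1), distance |3-0|+|0-1| = 4
Tile 1: at (3,1), goal (0,0), distance |3-0|+|1-0| = 4
Tile 9: at (3,2), goal (2,0), distance |3-2|+|2-0| = 3
Tile 6: at (3,3), goal (1,1), distance |3-1|+|3-1| = 4
Sum: 4 + 3 + 1 + 4 + 2 + 2 + 5 + 4 + 2 + 1 + 2 + 4 + 4 + 3 + 4 = 45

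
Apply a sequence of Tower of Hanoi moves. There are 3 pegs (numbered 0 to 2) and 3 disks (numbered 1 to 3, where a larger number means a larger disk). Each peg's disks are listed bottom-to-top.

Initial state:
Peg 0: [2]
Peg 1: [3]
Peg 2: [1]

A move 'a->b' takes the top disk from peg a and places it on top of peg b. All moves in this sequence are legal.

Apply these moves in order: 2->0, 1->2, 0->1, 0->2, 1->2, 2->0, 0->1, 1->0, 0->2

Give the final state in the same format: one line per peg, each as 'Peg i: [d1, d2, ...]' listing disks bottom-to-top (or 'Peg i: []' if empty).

After move 1 (2->0):
Peg 0: [2, 1]
Peg 1: [3]
Peg 2: []

After move 2 (1->2):
Peg 0: [2, 1]
Peg 1: []
Peg 2: [3]

After move 3 (0->1):
Peg 0: [2]
Peg 1: [1]
Peg 2: [3]

After move 4 (0->2):
Peg 0: []
Peg 1: [1]
Peg 2: [3, 2]

After move 5 (1->2):
Peg 0: []
Peg 1: []
Peg 2: [3, 2, 1]

After move 6 (2->0):
Peg 0: [1]
Peg 1: []
Peg 2: [3, 2]

After move 7 (0->1):
Peg 0: []
Peg 1: [1]
Peg 2: [3, 2]

After move 8 (1->0):
Peg 0: [1]
Peg 1: []
Peg 2: [3, 2]

After move 9 (0->2):
Peg 0: []
Peg 1: []
Peg 2: [3, 2, 1]

Answer: Peg 0: []
Peg 1: []
Peg 2: [3, 2, 1]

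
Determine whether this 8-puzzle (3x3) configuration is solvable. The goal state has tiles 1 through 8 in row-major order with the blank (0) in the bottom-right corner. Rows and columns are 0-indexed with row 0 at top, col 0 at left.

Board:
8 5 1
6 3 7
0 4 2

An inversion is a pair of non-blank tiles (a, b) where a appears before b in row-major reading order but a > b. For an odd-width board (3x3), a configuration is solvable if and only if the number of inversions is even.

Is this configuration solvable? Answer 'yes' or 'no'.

Inversions (pairs i<j in row-major order where tile[i] > tile[j] > 0): 18
18 is even, so the puzzle is solvable.

Answer: yes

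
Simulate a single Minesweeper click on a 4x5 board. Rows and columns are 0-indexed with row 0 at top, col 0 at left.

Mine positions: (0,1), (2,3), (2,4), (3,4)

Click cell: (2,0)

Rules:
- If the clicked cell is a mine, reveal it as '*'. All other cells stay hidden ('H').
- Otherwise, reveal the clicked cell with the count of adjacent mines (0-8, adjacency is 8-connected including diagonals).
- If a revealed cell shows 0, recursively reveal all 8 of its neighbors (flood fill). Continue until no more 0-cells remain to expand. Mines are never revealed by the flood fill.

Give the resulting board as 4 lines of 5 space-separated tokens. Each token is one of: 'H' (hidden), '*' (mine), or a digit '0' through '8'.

H H H H H
1 1 2 H H
0 0 1 H H
0 0 1 H H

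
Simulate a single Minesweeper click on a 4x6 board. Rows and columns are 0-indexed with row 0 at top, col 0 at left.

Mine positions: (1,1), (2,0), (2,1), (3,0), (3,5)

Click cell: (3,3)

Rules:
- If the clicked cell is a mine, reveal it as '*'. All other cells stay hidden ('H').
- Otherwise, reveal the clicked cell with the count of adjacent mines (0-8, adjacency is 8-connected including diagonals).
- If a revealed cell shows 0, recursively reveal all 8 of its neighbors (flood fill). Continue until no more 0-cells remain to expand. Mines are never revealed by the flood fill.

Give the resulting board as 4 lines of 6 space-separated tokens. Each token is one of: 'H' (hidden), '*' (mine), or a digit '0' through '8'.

H H 1 0 0 0
H H 2 0 0 0
H H 2 0 1 1
H H 1 0 1 H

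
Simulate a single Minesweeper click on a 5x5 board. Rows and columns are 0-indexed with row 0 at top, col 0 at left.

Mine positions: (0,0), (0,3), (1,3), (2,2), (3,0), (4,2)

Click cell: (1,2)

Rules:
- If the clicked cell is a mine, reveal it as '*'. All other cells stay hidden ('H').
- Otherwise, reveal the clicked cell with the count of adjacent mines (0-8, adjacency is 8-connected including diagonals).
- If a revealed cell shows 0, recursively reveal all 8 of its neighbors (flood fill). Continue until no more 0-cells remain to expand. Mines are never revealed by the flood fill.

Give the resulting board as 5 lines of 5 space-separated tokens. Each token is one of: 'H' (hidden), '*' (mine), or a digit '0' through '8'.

H H H H H
H H 3 H H
H H H H H
H H H H H
H H H H H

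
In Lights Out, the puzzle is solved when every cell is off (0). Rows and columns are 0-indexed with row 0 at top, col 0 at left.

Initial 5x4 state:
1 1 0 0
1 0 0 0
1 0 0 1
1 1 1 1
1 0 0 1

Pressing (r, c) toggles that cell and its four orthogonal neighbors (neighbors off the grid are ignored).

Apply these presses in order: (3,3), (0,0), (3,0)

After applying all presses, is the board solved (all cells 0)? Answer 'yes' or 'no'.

Answer: yes

Derivation:
After press 1 at (3,3):
1 1 0 0
1 0 0 0
1 0 0 0
1 1 0 0
1 0 0 0

After press 2 at (0,0):
0 0 0 0
0 0 0 0
1 0 0 0
1 1 0 0
1 0 0 0

After press 3 at (3,0):
0 0 0 0
0 0 0 0
0 0 0 0
0 0 0 0
0 0 0 0

Lights still on: 0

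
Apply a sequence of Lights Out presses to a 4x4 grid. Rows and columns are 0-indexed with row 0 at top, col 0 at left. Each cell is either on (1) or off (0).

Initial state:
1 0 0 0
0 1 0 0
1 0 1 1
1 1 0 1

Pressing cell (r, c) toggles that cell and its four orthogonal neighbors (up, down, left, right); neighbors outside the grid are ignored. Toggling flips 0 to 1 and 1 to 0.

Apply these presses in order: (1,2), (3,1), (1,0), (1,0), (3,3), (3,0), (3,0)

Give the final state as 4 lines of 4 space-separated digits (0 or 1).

Answer: 1 0 1 0
0 0 1 1
1 1 0 0
0 0 0 0

Derivation:
After press 1 at (1,2):
1 0 1 0
0 0 1 1
1 0 0 1
1 1 0 1

After press 2 at (3,1):
1 0 1 0
0 0 1 1
1 1 0 1
0 0 1 1

After press 3 at (1,0):
0 0 1 0
1 1 1 1
0 1 0 1
0 0 1 1

After press 4 at (1,0):
1 0 1 0
0 0 1 1
1 1 0 1
0 0 1 1

After press 5 at (3,3):
1 0 1 0
0 0 1 1
1 1 0 0
0 0 0 0

After press 6 at (3,0):
1 0 1 0
0 0 1 1
0 1 0 0
1 1 0 0

After press 7 at (3,0):
1 0 1 0
0 0 1 1
1 1 0 0
0 0 0 0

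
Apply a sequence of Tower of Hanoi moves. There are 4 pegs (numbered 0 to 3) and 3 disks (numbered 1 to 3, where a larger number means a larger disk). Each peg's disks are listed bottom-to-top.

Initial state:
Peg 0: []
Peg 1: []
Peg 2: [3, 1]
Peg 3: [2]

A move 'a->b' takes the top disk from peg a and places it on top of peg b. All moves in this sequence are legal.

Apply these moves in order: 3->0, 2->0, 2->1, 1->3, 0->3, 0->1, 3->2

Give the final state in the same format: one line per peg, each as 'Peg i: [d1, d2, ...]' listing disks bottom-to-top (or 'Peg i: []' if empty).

After move 1 (3->0):
Peg 0: [2]
Peg 1: []
Peg 2: [3, 1]
Peg 3: []

After move 2 (2->0):
Peg 0: [2, 1]
Peg 1: []
Peg 2: [3]
Peg 3: []

After move 3 (2->1):
Peg 0: [2, 1]
Peg 1: [3]
Peg 2: []
Peg 3: []

After move 4 (1->3):
Peg 0: [2, 1]
Peg 1: []
Peg 2: []
Peg 3: [3]

After move 5 (0->3):
Peg 0: [2]
Peg 1: []
Peg 2: []
Peg 3: [3, 1]

After move 6 (0->1):
Peg 0: []
Peg 1: [2]
Peg 2: []
Peg 3: [3, 1]

After move 7 (3->2):
Peg 0: []
Peg 1: [2]
Peg 2: [1]
Peg 3: [3]

Answer: Peg 0: []
Peg 1: [2]
Peg 2: [1]
Peg 3: [3]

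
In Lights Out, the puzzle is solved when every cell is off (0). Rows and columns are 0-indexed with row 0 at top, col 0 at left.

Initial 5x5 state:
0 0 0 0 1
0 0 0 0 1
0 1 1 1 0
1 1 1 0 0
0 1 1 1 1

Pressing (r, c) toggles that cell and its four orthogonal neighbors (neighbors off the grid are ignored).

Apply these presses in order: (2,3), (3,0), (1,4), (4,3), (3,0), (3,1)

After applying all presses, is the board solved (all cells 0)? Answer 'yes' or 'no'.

Answer: yes

Derivation:
After press 1 at (2,3):
0 0 0 0 1
0 0 0 1 1
0 1 0 0 1
1 1 1 1 0
0 1 1 1 1

After press 2 at (3,0):
0 0 0 0 1
0 0 0 1 1
1 1 0 0 1
0 0 1 1 0
1 1 1 1 1

After press 3 at (1,4):
0 0 0 0 0
0 0 0 0 0
1 1 0 0 0
0 0 1 1 0
1 1 1 1 1

After press 4 at (4,3):
0 0 0 0 0
0 0 0 0 0
1 1 0 0 0
0 0 1 0 0
1 1 0 0 0

After press 5 at (3,0):
0 0 0 0 0
0 0 0 0 0
0 1 0 0 0
1 1 1 0 0
0 1 0 0 0

After press 6 at (3,1):
0 0 0 0 0
0 0 0 0 0
0 0 0 0 0
0 0 0 0 0
0 0 0 0 0

Lights still on: 0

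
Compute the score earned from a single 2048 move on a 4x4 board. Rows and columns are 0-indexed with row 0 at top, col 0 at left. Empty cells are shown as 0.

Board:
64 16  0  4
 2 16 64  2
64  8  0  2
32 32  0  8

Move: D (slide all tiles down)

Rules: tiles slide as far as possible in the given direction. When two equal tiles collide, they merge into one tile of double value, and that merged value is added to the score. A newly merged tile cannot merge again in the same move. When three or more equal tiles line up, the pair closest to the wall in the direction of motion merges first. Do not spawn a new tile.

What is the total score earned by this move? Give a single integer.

Answer: 36

Derivation:
Slide down:
col 0: [64, 2, 64, 32] -> [64, 2, 64, 32]  score +0 (running 0)
col 1: [16, 16, 8, 32] -> [0, 32, 8, 32]  score +32 (running 32)
col 2: [0, 64, 0, 0] -> [0, 0, 0, 64]  score +0 (running 32)
col 3: [4, 2, 2, 8] -> [0, 4, 4, 8]  score +4 (running 36)
Board after move:
64  0  0  0
 2 32  0  4
64  8  0  4
32 32 64  8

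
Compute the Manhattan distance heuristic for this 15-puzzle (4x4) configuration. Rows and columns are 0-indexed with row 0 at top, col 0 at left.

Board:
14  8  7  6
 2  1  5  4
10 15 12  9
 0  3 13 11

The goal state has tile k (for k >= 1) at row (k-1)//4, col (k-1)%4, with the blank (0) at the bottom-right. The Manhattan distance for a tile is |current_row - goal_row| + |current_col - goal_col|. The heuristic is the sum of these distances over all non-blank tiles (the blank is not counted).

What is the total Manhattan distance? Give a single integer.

Answer: 33

Derivation:
Tile 14: at (0,0), goal (3,1), distance |0-3|+|0-1| = 4
Tile 8: at (0,1), goal (1,3), distance |0-1|+|1-3| = 3
Tile 7: at (0,2), goal (1,2), distance |0-1|+|2-2| = 1
Tile 6: at (0,3), goal (1,1), distance |0-1|+|3-1| = 3
Tile 2: at (1,0), goal (0,1), distance |1-0|+|0-1| = 2
Tile 1: at (1,1), goal (0,0), distance |1-0|+|1-0| = 2
Tile 5: at (1,2), goal (1,0), distance |1-1|+|2-0| = 2
Tile 4: at (1,3), goal (0,3), distance |1-0|+|3-3| = 1
Tile 10: at (2,0), goal (2,1), distance |2-2|+|0-1| = 1
Tile 15: at (2,1), goal (3,2), distance |2-3|+|1-2| = 2
Tile 12: at (2,2), goal (2,3), distance |2-2|+|2-3| = 1
Tile 9: at (2,3), goal (2,0), distance |2-2|+|3-0| = 3
Tile 3: at (3,1), goal (0,2), distance |3-0|+|1-2| = 4
Tile 13: at (3,2), goal (3,0), distance |3-3|+|2-0| = 2
Tile 11: at (3,3), goal (2,2), distance |3-2|+|3-2| = 2
Sum: 4 + 3 + 1 + 3 + 2 + 2 + 2 + 1 + 1 + 2 + 1 + 3 + 4 + 2 + 2 = 33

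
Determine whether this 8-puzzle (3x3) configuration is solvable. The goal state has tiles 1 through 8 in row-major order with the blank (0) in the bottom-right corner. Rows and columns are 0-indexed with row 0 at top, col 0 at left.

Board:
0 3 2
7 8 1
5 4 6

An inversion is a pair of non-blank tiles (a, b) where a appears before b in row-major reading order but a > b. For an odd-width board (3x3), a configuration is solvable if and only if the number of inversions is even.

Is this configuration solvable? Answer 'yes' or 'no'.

Answer: yes

Derivation:
Inversions (pairs i<j in row-major order where tile[i] > tile[j] > 0): 12
12 is even, so the puzzle is solvable.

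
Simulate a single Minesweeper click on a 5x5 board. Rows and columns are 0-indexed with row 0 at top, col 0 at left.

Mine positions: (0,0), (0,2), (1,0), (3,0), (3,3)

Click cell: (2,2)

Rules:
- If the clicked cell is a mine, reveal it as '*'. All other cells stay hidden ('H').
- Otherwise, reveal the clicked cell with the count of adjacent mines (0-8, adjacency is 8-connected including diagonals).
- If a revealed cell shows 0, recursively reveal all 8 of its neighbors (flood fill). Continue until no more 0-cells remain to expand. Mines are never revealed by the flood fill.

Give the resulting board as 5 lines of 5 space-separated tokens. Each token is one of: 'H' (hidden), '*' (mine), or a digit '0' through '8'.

H H H H H
H H H H H
H H 1 H H
H H H H H
H H H H H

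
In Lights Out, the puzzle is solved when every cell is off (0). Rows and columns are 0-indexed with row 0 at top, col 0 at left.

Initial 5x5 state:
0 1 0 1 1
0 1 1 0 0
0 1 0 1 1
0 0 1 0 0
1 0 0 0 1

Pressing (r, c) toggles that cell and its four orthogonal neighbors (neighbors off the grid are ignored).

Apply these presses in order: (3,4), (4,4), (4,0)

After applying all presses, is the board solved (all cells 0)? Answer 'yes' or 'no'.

Answer: no

Derivation:
After press 1 at (3,4):
0 1 0 1 1
0 1 1 0 0
0 1 0 1 0
0 0 1 1 1
1 0 0 0 0

After press 2 at (4,4):
0 1 0 1 1
0 1 1 0 0
0 1 0 1 0
0 0 1 1 0
1 0 0 1 1

After press 3 at (4,0):
0 1 0 1 1
0 1 1 0 0
0 1 0 1 0
1 0 1 1 0
0 1 0 1 1

Lights still on: 13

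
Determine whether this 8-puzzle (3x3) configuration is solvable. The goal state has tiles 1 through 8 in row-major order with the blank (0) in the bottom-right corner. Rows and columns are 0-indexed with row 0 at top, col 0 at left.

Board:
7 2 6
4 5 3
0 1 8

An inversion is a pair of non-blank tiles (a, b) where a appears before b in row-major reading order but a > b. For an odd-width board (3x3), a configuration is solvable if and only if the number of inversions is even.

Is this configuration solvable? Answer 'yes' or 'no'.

Inversions (pairs i<j in row-major order where tile[i] > tile[j] > 0): 16
16 is even, so the puzzle is solvable.

Answer: yes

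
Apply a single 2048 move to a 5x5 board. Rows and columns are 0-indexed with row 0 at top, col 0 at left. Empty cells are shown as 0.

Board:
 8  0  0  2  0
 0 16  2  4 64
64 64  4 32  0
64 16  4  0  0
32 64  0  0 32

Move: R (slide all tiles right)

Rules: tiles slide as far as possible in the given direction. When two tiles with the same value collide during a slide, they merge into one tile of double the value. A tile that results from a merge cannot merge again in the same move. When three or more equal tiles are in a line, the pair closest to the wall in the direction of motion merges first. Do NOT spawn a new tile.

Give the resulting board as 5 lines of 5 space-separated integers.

Slide right:
row 0: [8, 0, 0, 2, 0] -> [0, 0, 0, 8, 2]
row 1: [0, 16, 2, 4, 64] -> [0, 16, 2, 4, 64]
row 2: [64, 64, 4, 32, 0] -> [0, 0, 128, 4, 32]
row 3: [64, 16, 4, 0, 0] -> [0, 0, 64, 16, 4]
row 4: [32, 64, 0, 0, 32] -> [0, 0, 32, 64, 32]

Answer:   0   0   0   8   2
  0  16   2   4  64
  0   0 128   4  32
  0   0  64  16   4
  0   0  32  64  32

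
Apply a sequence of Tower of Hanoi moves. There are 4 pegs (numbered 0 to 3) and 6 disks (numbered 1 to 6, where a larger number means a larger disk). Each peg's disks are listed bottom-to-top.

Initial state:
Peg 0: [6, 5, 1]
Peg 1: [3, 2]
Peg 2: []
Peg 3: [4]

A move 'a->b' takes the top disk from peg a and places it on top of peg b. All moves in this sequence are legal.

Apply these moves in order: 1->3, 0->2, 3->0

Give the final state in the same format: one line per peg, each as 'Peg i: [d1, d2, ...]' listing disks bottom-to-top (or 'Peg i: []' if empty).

Answer: Peg 0: [6, 5, 2]
Peg 1: [3]
Peg 2: [1]
Peg 3: [4]

Derivation:
After move 1 (1->3):
Peg 0: [6, 5, 1]
Peg 1: [3]
Peg 2: []
Peg 3: [4, 2]

After move 2 (0->2):
Peg 0: [6, 5]
Peg 1: [3]
Peg 2: [1]
Peg 3: [4, 2]

After move 3 (3->0):
Peg 0: [6, 5, 2]
Peg 1: [3]
Peg 2: [1]
Peg 3: [4]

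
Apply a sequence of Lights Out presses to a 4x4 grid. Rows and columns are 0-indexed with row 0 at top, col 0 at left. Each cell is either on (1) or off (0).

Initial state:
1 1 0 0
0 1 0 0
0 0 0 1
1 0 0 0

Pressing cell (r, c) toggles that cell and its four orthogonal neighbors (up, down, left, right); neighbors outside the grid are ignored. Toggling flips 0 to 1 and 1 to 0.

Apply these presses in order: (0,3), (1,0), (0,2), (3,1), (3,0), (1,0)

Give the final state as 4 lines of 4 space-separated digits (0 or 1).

After press 1 at (0,3):
1 1 1 1
0 1 0 1
0 0 0 1
1 0 0 0

After press 2 at (1,0):
0 1 1 1
1 0 0 1
1 0 0 1
1 0 0 0

After press 3 at (0,2):
0 0 0 0
1 0 1 1
1 0 0 1
1 0 0 0

After press 4 at (3,1):
0 0 0 0
1 0 1 1
1 1 0 1
0 1 1 0

After press 5 at (3,0):
0 0 0 0
1 0 1 1
0 1 0 1
1 0 1 0

After press 6 at (1,0):
1 0 0 0
0 1 1 1
1 1 0 1
1 0 1 0

Answer: 1 0 0 0
0 1 1 1
1 1 0 1
1 0 1 0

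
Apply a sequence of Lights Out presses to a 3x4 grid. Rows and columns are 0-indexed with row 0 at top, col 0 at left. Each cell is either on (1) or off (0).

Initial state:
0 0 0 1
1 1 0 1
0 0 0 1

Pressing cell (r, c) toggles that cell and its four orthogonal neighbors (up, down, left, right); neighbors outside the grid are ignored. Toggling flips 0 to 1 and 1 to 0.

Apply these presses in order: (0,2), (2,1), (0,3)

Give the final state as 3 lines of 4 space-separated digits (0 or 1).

Answer: 0 1 0 1
1 0 1 0
1 1 1 1

Derivation:
After press 1 at (0,2):
0 1 1 0
1 1 1 1
0 0 0 1

After press 2 at (2,1):
0 1 1 0
1 0 1 1
1 1 1 1

After press 3 at (0,3):
0 1 0 1
1 0 1 0
1 1 1 1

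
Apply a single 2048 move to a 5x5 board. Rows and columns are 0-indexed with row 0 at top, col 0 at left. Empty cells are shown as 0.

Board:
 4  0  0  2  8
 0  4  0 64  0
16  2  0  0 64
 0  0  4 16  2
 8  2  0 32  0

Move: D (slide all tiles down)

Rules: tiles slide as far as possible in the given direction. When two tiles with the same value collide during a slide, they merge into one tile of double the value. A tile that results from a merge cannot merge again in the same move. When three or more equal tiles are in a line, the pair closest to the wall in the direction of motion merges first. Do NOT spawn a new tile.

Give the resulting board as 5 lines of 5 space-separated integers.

Slide down:
col 0: [4, 0, 16, 0, 8] -> [0, 0, 4, 16, 8]
col 1: [0, 4, 2, 0, 2] -> [0, 0, 0, 4, 4]
col 2: [0, 0, 0, 4, 0] -> [0, 0, 0, 0, 4]
col 3: [2, 64, 0, 16, 32] -> [0, 2, 64, 16, 32]
col 4: [8, 0, 64, 2, 0] -> [0, 0, 8, 64, 2]

Answer:  0  0  0  0  0
 0  0  0  2  0
 4  0  0 64  8
16  4  0 16 64
 8  4  4 32  2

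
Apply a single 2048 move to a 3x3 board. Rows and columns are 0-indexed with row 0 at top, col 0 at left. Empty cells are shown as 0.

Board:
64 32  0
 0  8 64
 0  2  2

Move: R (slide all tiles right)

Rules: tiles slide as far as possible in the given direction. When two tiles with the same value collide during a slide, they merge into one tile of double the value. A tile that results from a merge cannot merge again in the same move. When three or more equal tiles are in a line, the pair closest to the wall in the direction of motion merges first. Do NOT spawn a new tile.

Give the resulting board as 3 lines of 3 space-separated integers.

Answer:  0 64 32
 0  8 64
 0  0  4

Derivation:
Slide right:
row 0: [64, 32, 0] -> [0, 64, 32]
row 1: [0, 8, 64] -> [0, 8, 64]
row 2: [0, 2, 2] -> [0, 0, 4]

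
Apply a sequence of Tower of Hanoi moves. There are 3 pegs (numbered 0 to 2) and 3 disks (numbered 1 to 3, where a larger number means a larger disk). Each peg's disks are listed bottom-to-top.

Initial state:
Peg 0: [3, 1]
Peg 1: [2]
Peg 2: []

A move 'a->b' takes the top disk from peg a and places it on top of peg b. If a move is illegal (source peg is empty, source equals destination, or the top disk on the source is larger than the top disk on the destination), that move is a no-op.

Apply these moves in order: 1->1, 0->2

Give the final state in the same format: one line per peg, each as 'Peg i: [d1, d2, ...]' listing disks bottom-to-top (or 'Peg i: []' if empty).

After move 1 (1->1):
Peg 0: [3, 1]
Peg 1: [2]
Peg 2: []

After move 2 (0->2):
Peg 0: [3]
Peg 1: [2]
Peg 2: [1]

Answer: Peg 0: [3]
Peg 1: [2]
Peg 2: [1]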